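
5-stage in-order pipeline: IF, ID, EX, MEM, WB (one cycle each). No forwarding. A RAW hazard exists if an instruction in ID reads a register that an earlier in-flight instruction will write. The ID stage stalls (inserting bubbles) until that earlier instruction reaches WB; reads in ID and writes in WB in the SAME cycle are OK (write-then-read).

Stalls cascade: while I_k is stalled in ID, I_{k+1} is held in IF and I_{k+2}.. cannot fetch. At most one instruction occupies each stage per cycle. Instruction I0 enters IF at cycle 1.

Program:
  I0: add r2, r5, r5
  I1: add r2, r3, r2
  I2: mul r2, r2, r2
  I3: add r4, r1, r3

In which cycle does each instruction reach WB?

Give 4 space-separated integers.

I0 add r2 <- r5,r5: IF@1 ID@2 stall=0 (-) EX@3 MEM@4 WB@5
I1 add r2 <- r3,r2: IF@2 ID@3 stall=2 (RAW on I0.r2 (WB@5)) EX@6 MEM@7 WB@8
I2 mul r2 <- r2,r2: IF@3 ID@6 stall=2 (RAW on I1.r2 (WB@8)) EX@9 MEM@10 WB@11
I3 add r4 <- r1,r3: IF@6 ID@9 stall=0 (-) EX@10 MEM@11 WB@12

Answer: 5 8 11 12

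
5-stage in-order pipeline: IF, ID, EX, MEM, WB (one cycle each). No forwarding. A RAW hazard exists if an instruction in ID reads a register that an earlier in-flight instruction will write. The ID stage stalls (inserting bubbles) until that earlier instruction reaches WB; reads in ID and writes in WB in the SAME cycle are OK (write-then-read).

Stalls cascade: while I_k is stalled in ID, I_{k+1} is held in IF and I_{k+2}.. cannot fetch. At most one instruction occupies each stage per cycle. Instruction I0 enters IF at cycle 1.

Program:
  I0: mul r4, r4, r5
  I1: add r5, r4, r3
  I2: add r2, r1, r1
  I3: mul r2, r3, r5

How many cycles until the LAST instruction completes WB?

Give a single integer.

Answer: 11

Derivation:
I0 mul r4 <- r4,r5: IF@1 ID@2 stall=0 (-) EX@3 MEM@4 WB@5
I1 add r5 <- r4,r3: IF@2 ID@3 stall=2 (RAW on I0.r4 (WB@5)) EX@6 MEM@7 WB@8
I2 add r2 <- r1,r1: IF@3 ID@6 stall=0 (-) EX@7 MEM@8 WB@9
I3 mul r2 <- r3,r5: IF@6 ID@7 stall=1 (RAW on I1.r5 (WB@8)) EX@9 MEM@10 WB@11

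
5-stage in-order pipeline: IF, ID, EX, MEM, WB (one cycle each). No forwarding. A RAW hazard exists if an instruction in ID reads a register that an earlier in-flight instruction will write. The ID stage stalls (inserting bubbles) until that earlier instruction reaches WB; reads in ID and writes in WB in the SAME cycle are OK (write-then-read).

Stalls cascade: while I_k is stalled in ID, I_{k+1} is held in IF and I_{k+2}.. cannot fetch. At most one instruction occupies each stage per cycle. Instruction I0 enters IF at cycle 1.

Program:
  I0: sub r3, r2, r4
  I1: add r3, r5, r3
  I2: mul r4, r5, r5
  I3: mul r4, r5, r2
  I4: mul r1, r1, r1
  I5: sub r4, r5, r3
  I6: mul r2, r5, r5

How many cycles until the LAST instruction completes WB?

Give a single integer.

Answer: 13

Derivation:
I0 sub r3 <- r2,r4: IF@1 ID@2 stall=0 (-) EX@3 MEM@4 WB@5
I1 add r3 <- r5,r3: IF@2 ID@3 stall=2 (RAW on I0.r3 (WB@5)) EX@6 MEM@7 WB@8
I2 mul r4 <- r5,r5: IF@3 ID@6 stall=0 (-) EX@7 MEM@8 WB@9
I3 mul r4 <- r5,r2: IF@6 ID@7 stall=0 (-) EX@8 MEM@9 WB@10
I4 mul r1 <- r1,r1: IF@7 ID@8 stall=0 (-) EX@9 MEM@10 WB@11
I5 sub r4 <- r5,r3: IF@8 ID@9 stall=0 (-) EX@10 MEM@11 WB@12
I6 mul r2 <- r5,r5: IF@9 ID@10 stall=0 (-) EX@11 MEM@12 WB@13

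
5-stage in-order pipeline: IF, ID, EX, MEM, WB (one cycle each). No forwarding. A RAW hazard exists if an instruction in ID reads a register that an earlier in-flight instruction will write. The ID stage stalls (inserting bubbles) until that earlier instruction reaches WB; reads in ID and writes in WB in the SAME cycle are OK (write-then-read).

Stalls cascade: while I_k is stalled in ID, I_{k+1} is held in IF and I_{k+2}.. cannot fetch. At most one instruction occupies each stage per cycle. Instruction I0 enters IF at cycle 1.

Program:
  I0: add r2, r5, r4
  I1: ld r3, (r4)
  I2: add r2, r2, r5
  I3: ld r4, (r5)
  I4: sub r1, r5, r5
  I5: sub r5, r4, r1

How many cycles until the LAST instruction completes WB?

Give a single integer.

Answer: 13

Derivation:
I0 add r2 <- r5,r4: IF@1 ID@2 stall=0 (-) EX@3 MEM@4 WB@5
I1 ld r3 <- r4: IF@2 ID@3 stall=0 (-) EX@4 MEM@5 WB@6
I2 add r2 <- r2,r5: IF@3 ID@4 stall=1 (RAW on I0.r2 (WB@5)) EX@6 MEM@7 WB@8
I3 ld r4 <- r5: IF@4 ID@6 stall=0 (-) EX@7 MEM@8 WB@9
I4 sub r1 <- r5,r5: IF@6 ID@7 stall=0 (-) EX@8 MEM@9 WB@10
I5 sub r5 <- r4,r1: IF@7 ID@8 stall=2 (RAW on I4.r1 (WB@10)) EX@11 MEM@12 WB@13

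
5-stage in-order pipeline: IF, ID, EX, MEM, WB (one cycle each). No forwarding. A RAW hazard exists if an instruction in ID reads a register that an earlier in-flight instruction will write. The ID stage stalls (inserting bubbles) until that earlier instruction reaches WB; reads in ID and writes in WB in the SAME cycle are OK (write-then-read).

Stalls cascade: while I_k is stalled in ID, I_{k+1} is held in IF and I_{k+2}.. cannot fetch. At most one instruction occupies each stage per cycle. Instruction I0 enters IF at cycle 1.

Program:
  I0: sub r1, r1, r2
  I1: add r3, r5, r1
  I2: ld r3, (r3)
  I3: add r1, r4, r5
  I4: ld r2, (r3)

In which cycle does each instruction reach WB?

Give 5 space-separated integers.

Answer: 5 8 11 12 14

Derivation:
I0 sub r1 <- r1,r2: IF@1 ID@2 stall=0 (-) EX@3 MEM@4 WB@5
I1 add r3 <- r5,r1: IF@2 ID@3 stall=2 (RAW on I0.r1 (WB@5)) EX@6 MEM@7 WB@8
I2 ld r3 <- r3: IF@3 ID@6 stall=2 (RAW on I1.r3 (WB@8)) EX@9 MEM@10 WB@11
I3 add r1 <- r4,r5: IF@6 ID@9 stall=0 (-) EX@10 MEM@11 WB@12
I4 ld r2 <- r3: IF@9 ID@10 stall=1 (RAW on I2.r3 (WB@11)) EX@12 MEM@13 WB@14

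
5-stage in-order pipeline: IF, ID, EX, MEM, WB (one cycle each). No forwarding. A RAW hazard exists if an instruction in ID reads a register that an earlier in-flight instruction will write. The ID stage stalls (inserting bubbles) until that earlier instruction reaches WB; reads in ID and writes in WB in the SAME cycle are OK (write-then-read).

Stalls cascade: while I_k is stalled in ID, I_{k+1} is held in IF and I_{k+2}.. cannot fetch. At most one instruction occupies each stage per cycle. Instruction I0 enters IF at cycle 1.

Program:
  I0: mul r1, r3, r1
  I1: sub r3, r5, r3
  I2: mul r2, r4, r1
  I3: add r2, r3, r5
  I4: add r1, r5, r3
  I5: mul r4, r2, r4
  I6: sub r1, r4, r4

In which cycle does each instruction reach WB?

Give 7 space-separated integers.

I0 mul r1 <- r3,r1: IF@1 ID@2 stall=0 (-) EX@3 MEM@4 WB@5
I1 sub r3 <- r5,r3: IF@2 ID@3 stall=0 (-) EX@4 MEM@5 WB@6
I2 mul r2 <- r4,r1: IF@3 ID@4 stall=1 (RAW on I0.r1 (WB@5)) EX@6 MEM@7 WB@8
I3 add r2 <- r3,r5: IF@4 ID@6 stall=0 (-) EX@7 MEM@8 WB@9
I4 add r1 <- r5,r3: IF@6 ID@7 stall=0 (-) EX@8 MEM@9 WB@10
I5 mul r4 <- r2,r4: IF@7 ID@8 stall=1 (RAW on I3.r2 (WB@9)) EX@10 MEM@11 WB@12
I6 sub r1 <- r4,r4: IF@8 ID@10 stall=2 (RAW on I5.r4 (WB@12)) EX@13 MEM@14 WB@15

Answer: 5 6 8 9 10 12 15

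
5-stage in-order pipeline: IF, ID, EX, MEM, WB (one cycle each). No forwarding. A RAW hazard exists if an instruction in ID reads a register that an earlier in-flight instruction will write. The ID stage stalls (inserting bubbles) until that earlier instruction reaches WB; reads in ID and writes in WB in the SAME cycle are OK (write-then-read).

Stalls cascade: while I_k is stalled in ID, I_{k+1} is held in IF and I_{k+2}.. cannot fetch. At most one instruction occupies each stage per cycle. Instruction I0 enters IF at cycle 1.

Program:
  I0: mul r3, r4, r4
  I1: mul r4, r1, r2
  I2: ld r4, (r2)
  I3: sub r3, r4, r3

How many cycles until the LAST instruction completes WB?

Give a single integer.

I0 mul r3 <- r4,r4: IF@1 ID@2 stall=0 (-) EX@3 MEM@4 WB@5
I1 mul r4 <- r1,r2: IF@2 ID@3 stall=0 (-) EX@4 MEM@5 WB@6
I2 ld r4 <- r2: IF@3 ID@4 stall=0 (-) EX@5 MEM@6 WB@7
I3 sub r3 <- r4,r3: IF@4 ID@5 stall=2 (RAW on I2.r4 (WB@7)) EX@8 MEM@9 WB@10

Answer: 10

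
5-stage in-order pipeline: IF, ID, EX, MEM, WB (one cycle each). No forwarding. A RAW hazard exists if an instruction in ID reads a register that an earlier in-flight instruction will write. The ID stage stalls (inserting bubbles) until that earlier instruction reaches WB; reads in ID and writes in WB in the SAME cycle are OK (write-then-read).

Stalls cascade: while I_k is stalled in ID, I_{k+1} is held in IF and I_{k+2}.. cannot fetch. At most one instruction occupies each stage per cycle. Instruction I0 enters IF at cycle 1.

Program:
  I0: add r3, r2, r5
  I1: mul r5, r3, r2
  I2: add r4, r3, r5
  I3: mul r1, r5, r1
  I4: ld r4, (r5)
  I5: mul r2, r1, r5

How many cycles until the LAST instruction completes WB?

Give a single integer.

Answer: 15

Derivation:
I0 add r3 <- r2,r5: IF@1 ID@2 stall=0 (-) EX@3 MEM@4 WB@5
I1 mul r5 <- r3,r2: IF@2 ID@3 stall=2 (RAW on I0.r3 (WB@5)) EX@6 MEM@7 WB@8
I2 add r4 <- r3,r5: IF@3 ID@6 stall=2 (RAW on I1.r5 (WB@8)) EX@9 MEM@10 WB@11
I3 mul r1 <- r5,r1: IF@6 ID@9 stall=0 (-) EX@10 MEM@11 WB@12
I4 ld r4 <- r5: IF@9 ID@10 stall=0 (-) EX@11 MEM@12 WB@13
I5 mul r2 <- r1,r5: IF@10 ID@11 stall=1 (RAW on I3.r1 (WB@12)) EX@13 MEM@14 WB@15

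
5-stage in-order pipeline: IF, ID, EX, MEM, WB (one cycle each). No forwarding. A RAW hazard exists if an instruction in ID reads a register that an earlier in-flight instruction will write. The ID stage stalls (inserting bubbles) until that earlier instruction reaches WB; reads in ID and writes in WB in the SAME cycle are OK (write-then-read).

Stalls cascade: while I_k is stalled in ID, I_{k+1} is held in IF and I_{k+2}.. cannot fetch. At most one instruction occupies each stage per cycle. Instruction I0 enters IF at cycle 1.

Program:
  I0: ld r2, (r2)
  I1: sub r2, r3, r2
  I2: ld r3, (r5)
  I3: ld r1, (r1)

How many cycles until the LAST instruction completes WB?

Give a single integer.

I0 ld r2 <- r2: IF@1 ID@2 stall=0 (-) EX@3 MEM@4 WB@5
I1 sub r2 <- r3,r2: IF@2 ID@3 stall=2 (RAW on I0.r2 (WB@5)) EX@6 MEM@7 WB@8
I2 ld r3 <- r5: IF@3 ID@6 stall=0 (-) EX@7 MEM@8 WB@9
I3 ld r1 <- r1: IF@6 ID@7 stall=0 (-) EX@8 MEM@9 WB@10

Answer: 10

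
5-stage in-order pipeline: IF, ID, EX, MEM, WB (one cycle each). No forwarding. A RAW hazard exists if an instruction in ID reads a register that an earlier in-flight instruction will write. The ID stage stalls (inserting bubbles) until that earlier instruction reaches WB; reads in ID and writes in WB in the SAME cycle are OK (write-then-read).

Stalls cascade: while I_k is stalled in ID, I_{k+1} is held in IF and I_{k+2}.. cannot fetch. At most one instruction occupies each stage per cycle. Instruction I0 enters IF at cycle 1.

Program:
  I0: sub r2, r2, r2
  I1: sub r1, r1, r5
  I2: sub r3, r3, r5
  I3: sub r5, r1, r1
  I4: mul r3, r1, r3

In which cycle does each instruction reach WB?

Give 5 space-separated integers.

I0 sub r2 <- r2,r2: IF@1 ID@2 stall=0 (-) EX@3 MEM@4 WB@5
I1 sub r1 <- r1,r5: IF@2 ID@3 stall=0 (-) EX@4 MEM@5 WB@6
I2 sub r3 <- r3,r5: IF@3 ID@4 stall=0 (-) EX@5 MEM@6 WB@7
I3 sub r5 <- r1,r1: IF@4 ID@5 stall=1 (RAW on I1.r1 (WB@6)) EX@7 MEM@8 WB@9
I4 mul r3 <- r1,r3: IF@5 ID@7 stall=0 (-) EX@8 MEM@9 WB@10

Answer: 5 6 7 9 10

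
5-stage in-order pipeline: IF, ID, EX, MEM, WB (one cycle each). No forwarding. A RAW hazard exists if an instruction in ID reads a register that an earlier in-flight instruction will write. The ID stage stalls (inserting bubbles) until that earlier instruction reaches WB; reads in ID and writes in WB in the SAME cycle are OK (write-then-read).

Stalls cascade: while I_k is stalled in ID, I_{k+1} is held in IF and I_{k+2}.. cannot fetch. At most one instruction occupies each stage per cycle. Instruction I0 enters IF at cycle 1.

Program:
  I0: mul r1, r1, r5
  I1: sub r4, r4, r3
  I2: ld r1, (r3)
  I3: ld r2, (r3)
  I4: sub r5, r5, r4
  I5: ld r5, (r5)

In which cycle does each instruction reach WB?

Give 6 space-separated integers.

I0 mul r1 <- r1,r5: IF@1 ID@2 stall=0 (-) EX@3 MEM@4 WB@5
I1 sub r4 <- r4,r3: IF@2 ID@3 stall=0 (-) EX@4 MEM@5 WB@6
I2 ld r1 <- r3: IF@3 ID@4 stall=0 (-) EX@5 MEM@6 WB@7
I3 ld r2 <- r3: IF@4 ID@5 stall=0 (-) EX@6 MEM@7 WB@8
I4 sub r5 <- r5,r4: IF@5 ID@6 stall=0 (-) EX@7 MEM@8 WB@9
I5 ld r5 <- r5: IF@6 ID@7 stall=2 (RAW on I4.r5 (WB@9)) EX@10 MEM@11 WB@12

Answer: 5 6 7 8 9 12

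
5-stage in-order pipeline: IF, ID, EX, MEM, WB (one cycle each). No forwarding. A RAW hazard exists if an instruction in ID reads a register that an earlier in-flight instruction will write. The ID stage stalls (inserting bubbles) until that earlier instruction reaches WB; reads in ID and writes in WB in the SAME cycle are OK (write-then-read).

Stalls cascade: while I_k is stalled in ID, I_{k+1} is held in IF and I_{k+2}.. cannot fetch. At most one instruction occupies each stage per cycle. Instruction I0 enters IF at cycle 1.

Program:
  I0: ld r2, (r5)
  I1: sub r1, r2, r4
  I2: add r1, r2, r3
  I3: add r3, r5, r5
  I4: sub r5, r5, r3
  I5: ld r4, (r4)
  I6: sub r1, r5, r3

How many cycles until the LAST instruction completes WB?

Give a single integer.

Answer: 16

Derivation:
I0 ld r2 <- r5: IF@1 ID@2 stall=0 (-) EX@3 MEM@4 WB@5
I1 sub r1 <- r2,r4: IF@2 ID@3 stall=2 (RAW on I0.r2 (WB@5)) EX@6 MEM@7 WB@8
I2 add r1 <- r2,r3: IF@3 ID@6 stall=0 (-) EX@7 MEM@8 WB@9
I3 add r3 <- r5,r5: IF@6 ID@7 stall=0 (-) EX@8 MEM@9 WB@10
I4 sub r5 <- r5,r3: IF@7 ID@8 stall=2 (RAW on I3.r3 (WB@10)) EX@11 MEM@12 WB@13
I5 ld r4 <- r4: IF@8 ID@11 stall=0 (-) EX@12 MEM@13 WB@14
I6 sub r1 <- r5,r3: IF@11 ID@12 stall=1 (RAW on I4.r5 (WB@13)) EX@14 MEM@15 WB@16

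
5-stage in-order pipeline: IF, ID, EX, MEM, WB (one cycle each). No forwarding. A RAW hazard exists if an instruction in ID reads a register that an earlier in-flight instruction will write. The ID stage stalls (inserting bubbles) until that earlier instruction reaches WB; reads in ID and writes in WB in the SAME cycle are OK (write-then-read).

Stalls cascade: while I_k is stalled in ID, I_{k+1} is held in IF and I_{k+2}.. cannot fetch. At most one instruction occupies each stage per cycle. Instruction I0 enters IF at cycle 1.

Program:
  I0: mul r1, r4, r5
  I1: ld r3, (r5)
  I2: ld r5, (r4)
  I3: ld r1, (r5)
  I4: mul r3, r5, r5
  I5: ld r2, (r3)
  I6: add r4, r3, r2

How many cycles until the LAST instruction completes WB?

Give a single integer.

I0 mul r1 <- r4,r5: IF@1 ID@2 stall=0 (-) EX@3 MEM@4 WB@5
I1 ld r3 <- r5: IF@2 ID@3 stall=0 (-) EX@4 MEM@5 WB@6
I2 ld r5 <- r4: IF@3 ID@4 stall=0 (-) EX@5 MEM@6 WB@7
I3 ld r1 <- r5: IF@4 ID@5 stall=2 (RAW on I2.r5 (WB@7)) EX@8 MEM@9 WB@10
I4 mul r3 <- r5,r5: IF@5 ID@8 stall=0 (-) EX@9 MEM@10 WB@11
I5 ld r2 <- r3: IF@8 ID@9 stall=2 (RAW on I4.r3 (WB@11)) EX@12 MEM@13 WB@14
I6 add r4 <- r3,r2: IF@9 ID@12 stall=2 (RAW on I5.r2 (WB@14)) EX@15 MEM@16 WB@17

Answer: 17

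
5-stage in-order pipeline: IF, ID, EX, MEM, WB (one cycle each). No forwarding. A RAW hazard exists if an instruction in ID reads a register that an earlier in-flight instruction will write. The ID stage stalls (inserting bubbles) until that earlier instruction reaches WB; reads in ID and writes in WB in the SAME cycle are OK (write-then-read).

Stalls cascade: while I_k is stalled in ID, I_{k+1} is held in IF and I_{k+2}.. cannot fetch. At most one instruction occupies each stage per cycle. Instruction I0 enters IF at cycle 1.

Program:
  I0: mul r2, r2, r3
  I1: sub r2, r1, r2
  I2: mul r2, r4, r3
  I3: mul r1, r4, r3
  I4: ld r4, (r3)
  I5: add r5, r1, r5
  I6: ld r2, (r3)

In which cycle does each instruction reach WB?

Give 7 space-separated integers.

I0 mul r2 <- r2,r3: IF@1 ID@2 stall=0 (-) EX@3 MEM@4 WB@5
I1 sub r2 <- r1,r2: IF@2 ID@3 stall=2 (RAW on I0.r2 (WB@5)) EX@6 MEM@7 WB@8
I2 mul r2 <- r4,r3: IF@3 ID@6 stall=0 (-) EX@7 MEM@8 WB@9
I3 mul r1 <- r4,r3: IF@6 ID@7 stall=0 (-) EX@8 MEM@9 WB@10
I4 ld r4 <- r3: IF@7 ID@8 stall=0 (-) EX@9 MEM@10 WB@11
I5 add r5 <- r1,r5: IF@8 ID@9 stall=1 (RAW on I3.r1 (WB@10)) EX@11 MEM@12 WB@13
I6 ld r2 <- r3: IF@9 ID@11 stall=0 (-) EX@12 MEM@13 WB@14

Answer: 5 8 9 10 11 13 14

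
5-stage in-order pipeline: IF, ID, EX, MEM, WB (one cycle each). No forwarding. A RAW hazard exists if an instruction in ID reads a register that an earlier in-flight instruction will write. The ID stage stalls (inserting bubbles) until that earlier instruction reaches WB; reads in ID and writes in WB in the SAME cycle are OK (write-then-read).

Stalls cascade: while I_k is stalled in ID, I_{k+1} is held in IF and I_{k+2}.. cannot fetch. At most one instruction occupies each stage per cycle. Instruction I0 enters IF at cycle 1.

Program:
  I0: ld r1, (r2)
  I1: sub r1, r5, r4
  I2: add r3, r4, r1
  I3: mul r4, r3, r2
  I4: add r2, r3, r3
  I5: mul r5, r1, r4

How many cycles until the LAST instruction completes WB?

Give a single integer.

Answer: 15

Derivation:
I0 ld r1 <- r2: IF@1 ID@2 stall=0 (-) EX@3 MEM@4 WB@5
I1 sub r1 <- r5,r4: IF@2 ID@3 stall=0 (-) EX@4 MEM@5 WB@6
I2 add r3 <- r4,r1: IF@3 ID@4 stall=2 (RAW on I1.r1 (WB@6)) EX@7 MEM@8 WB@9
I3 mul r4 <- r3,r2: IF@4 ID@7 stall=2 (RAW on I2.r3 (WB@9)) EX@10 MEM@11 WB@12
I4 add r2 <- r3,r3: IF@7 ID@10 stall=0 (-) EX@11 MEM@12 WB@13
I5 mul r5 <- r1,r4: IF@10 ID@11 stall=1 (RAW on I3.r4 (WB@12)) EX@13 MEM@14 WB@15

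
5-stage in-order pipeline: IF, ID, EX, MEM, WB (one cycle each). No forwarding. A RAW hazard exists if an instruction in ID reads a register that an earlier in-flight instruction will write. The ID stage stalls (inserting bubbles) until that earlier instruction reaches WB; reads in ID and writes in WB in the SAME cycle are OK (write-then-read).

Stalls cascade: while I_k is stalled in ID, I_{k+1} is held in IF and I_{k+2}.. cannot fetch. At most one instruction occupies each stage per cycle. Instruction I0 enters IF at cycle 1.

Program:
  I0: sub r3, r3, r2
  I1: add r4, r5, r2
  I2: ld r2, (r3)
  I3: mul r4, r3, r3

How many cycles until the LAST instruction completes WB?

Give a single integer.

I0 sub r3 <- r3,r2: IF@1 ID@2 stall=0 (-) EX@3 MEM@4 WB@5
I1 add r4 <- r5,r2: IF@2 ID@3 stall=0 (-) EX@4 MEM@5 WB@6
I2 ld r2 <- r3: IF@3 ID@4 stall=1 (RAW on I0.r3 (WB@5)) EX@6 MEM@7 WB@8
I3 mul r4 <- r3,r3: IF@4 ID@6 stall=0 (-) EX@7 MEM@8 WB@9

Answer: 9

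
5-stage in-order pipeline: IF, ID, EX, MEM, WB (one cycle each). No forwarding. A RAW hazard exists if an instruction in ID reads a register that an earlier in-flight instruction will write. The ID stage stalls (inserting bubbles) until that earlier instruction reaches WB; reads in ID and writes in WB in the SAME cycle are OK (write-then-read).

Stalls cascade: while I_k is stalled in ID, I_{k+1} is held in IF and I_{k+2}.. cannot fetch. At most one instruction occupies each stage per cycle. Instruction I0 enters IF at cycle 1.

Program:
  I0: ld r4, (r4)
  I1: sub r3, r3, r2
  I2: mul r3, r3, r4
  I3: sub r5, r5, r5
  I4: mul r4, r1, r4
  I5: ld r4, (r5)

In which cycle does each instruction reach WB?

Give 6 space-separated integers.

I0 ld r4 <- r4: IF@1 ID@2 stall=0 (-) EX@3 MEM@4 WB@5
I1 sub r3 <- r3,r2: IF@2 ID@3 stall=0 (-) EX@4 MEM@5 WB@6
I2 mul r3 <- r3,r4: IF@3 ID@4 stall=2 (RAW on I1.r3 (WB@6)) EX@7 MEM@8 WB@9
I3 sub r5 <- r5,r5: IF@4 ID@7 stall=0 (-) EX@8 MEM@9 WB@10
I4 mul r4 <- r1,r4: IF@7 ID@8 stall=0 (-) EX@9 MEM@10 WB@11
I5 ld r4 <- r5: IF@8 ID@9 stall=1 (RAW on I3.r5 (WB@10)) EX@11 MEM@12 WB@13

Answer: 5 6 9 10 11 13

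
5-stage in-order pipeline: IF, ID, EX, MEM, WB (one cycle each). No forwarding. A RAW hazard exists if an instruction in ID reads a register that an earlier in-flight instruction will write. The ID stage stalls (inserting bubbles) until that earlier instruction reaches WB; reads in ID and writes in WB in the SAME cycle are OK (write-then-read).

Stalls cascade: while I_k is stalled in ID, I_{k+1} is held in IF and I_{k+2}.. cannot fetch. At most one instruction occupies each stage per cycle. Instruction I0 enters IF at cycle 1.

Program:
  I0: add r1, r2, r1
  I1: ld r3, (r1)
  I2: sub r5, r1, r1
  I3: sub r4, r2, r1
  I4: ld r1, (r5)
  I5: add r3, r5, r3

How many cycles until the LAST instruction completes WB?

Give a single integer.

Answer: 13

Derivation:
I0 add r1 <- r2,r1: IF@1 ID@2 stall=0 (-) EX@3 MEM@4 WB@5
I1 ld r3 <- r1: IF@2 ID@3 stall=2 (RAW on I0.r1 (WB@5)) EX@6 MEM@7 WB@8
I2 sub r5 <- r1,r1: IF@3 ID@6 stall=0 (-) EX@7 MEM@8 WB@9
I3 sub r4 <- r2,r1: IF@6 ID@7 stall=0 (-) EX@8 MEM@9 WB@10
I4 ld r1 <- r5: IF@7 ID@8 stall=1 (RAW on I2.r5 (WB@9)) EX@10 MEM@11 WB@12
I5 add r3 <- r5,r3: IF@8 ID@10 stall=0 (-) EX@11 MEM@12 WB@13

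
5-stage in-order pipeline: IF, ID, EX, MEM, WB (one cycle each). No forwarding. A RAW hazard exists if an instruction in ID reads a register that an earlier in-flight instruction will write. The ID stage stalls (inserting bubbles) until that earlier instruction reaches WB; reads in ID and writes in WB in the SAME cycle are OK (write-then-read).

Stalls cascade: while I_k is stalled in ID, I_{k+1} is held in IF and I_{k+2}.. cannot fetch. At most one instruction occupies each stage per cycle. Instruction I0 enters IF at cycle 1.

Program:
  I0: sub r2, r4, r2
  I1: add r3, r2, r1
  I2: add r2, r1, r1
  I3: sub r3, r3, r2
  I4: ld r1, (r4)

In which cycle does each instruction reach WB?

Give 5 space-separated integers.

Answer: 5 8 9 12 13

Derivation:
I0 sub r2 <- r4,r2: IF@1 ID@2 stall=0 (-) EX@3 MEM@4 WB@5
I1 add r3 <- r2,r1: IF@2 ID@3 stall=2 (RAW on I0.r2 (WB@5)) EX@6 MEM@7 WB@8
I2 add r2 <- r1,r1: IF@3 ID@6 stall=0 (-) EX@7 MEM@8 WB@9
I3 sub r3 <- r3,r2: IF@6 ID@7 stall=2 (RAW on I2.r2 (WB@9)) EX@10 MEM@11 WB@12
I4 ld r1 <- r4: IF@7 ID@10 stall=0 (-) EX@11 MEM@12 WB@13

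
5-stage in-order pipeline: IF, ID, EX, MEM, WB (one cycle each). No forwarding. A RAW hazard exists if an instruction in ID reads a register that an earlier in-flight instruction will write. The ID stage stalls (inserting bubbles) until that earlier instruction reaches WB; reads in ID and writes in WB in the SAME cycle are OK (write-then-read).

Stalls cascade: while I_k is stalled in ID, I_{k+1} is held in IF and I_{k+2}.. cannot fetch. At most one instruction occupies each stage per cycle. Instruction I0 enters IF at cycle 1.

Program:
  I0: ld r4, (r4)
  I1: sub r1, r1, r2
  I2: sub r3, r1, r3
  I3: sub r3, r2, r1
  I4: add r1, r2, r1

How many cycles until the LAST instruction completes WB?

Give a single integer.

I0 ld r4 <- r4: IF@1 ID@2 stall=0 (-) EX@3 MEM@4 WB@5
I1 sub r1 <- r1,r2: IF@2 ID@3 stall=0 (-) EX@4 MEM@5 WB@6
I2 sub r3 <- r1,r3: IF@3 ID@4 stall=2 (RAW on I1.r1 (WB@6)) EX@7 MEM@8 WB@9
I3 sub r3 <- r2,r1: IF@4 ID@7 stall=0 (-) EX@8 MEM@9 WB@10
I4 add r1 <- r2,r1: IF@7 ID@8 stall=0 (-) EX@9 MEM@10 WB@11

Answer: 11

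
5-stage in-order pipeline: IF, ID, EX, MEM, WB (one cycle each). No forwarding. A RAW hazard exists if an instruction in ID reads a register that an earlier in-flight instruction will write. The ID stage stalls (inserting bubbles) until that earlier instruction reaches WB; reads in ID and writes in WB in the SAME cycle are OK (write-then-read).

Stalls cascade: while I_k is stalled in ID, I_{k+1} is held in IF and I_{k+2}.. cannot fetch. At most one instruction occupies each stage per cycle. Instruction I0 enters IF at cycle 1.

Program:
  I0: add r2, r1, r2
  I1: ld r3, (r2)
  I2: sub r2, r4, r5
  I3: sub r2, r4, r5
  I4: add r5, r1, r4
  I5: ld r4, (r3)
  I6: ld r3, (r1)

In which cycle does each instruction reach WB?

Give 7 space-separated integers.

Answer: 5 8 9 10 11 12 13

Derivation:
I0 add r2 <- r1,r2: IF@1 ID@2 stall=0 (-) EX@3 MEM@4 WB@5
I1 ld r3 <- r2: IF@2 ID@3 stall=2 (RAW on I0.r2 (WB@5)) EX@6 MEM@7 WB@8
I2 sub r2 <- r4,r5: IF@3 ID@6 stall=0 (-) EX@7 MEM@8 WB@9
I3 sub r2 <- r4,r5: IF@6 ID@7 stall=0 (-) EX@8 MEM@9 WB@10
I4 add r5 <- r1,r4: IF@7 ID@8 stall=0 (-) EX@9 MEM@10 WB@11
I5 ld r4 <- r3: IF@8 ID@9 stall=0 (-) EX@10 MEM@11 WB@12
I6 ld r3 <- r1: IF@9 ID@10 stall=0 (-) EX@11 MEM@12 WB@13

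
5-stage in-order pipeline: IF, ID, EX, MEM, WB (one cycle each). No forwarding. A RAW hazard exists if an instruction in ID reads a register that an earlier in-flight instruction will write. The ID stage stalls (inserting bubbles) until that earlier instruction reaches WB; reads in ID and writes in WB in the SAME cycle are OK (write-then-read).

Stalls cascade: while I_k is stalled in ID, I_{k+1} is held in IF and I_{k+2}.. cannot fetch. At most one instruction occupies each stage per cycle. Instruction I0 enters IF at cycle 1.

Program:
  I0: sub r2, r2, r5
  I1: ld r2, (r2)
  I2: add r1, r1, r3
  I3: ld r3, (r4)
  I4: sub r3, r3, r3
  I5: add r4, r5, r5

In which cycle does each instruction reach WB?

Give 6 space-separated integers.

Answer: 5 8 9 10 13 14

Derivation:
I0 sub r2 <- r2,r5: IF@1 ID@2 stall=0 (-) EX@3 MEM@4 WB@5
I1 ld r2 <- r2: IF@2 ID@3 stall=2 (RAW on I0.r2 (WB@5)) EX@6 MEM@7 WB@8
I2 add r1 <- r1,r3: IF@3 ID@6 stall=0 (-) EX@7 MEM@8 WB@9
I3 ld r3 <- r4: IF@6 ID@7 stall=0 (-) EX@8 MEM@9 WB@10
I4 sub r3 <- r3,r3: IF@7 ID@8 stall=2 (RAW on I3.r3 (WB@10)) EX@11 MEM@12 WB@13
I5 add r4 <- r5,r5: IF@8 ID@11 stall=0 (-) EX@12 MEM@13 WB@14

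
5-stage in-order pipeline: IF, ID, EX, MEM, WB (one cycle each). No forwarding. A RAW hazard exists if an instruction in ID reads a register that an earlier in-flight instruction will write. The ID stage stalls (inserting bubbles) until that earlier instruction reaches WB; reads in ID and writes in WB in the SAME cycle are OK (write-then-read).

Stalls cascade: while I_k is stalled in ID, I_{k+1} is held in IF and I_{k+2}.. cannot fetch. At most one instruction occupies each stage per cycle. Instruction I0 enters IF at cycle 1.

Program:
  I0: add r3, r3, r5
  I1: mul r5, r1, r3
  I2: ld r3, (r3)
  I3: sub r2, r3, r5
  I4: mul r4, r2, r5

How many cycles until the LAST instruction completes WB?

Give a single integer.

I0 add r3 <- r3,r5: IF@1 ID@2 stall=0 (-) EX@3 MEM@4 WB@5
I1 mul r5 <- r1,r3: IF@2 ID@3 stall=2 (RAW on I0.r3 (WB@5)) EX@6 MEM@7 WB@8
I2 ld r3 <- r3: IF@3 ID@6 stall=0 (-) EX@7 MEM@8 WB@9
I3 sub r2 <- r3,r5: IF@6 ID@7 stall=2 (RAW on I2.r3 (WB@9)) EX@10 MEM@11 WB@12
I4 mul r4 <- r2,r5: IF@7 ID@10 stall=2 (RAW on I3.r2 (WB@12)) EX@13 MEM@14 WB@15

Answer: 15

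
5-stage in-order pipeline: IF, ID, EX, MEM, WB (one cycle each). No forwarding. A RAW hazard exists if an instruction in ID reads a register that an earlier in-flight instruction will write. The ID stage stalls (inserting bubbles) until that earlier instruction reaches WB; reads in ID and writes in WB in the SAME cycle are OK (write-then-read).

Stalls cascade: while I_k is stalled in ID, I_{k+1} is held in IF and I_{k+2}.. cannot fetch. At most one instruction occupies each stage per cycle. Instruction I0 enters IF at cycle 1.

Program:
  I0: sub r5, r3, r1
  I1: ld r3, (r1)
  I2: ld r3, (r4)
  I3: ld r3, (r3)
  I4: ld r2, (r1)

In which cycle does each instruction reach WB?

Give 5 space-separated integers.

I0 sub r5 <- r3,r1: IF@1 ID@2 stall=0 (-) EX@3 MEM@4 WB@5
I1 ld r3 <- r1: IF@2 ID@3 stall=0 (-) EX@4 MEM@5 WB@6
I2 ld r3 <- r4: IF@3 ID@4 stall=0 (-) EX@5 MEM@6 WB@7
I3 ld r3 <- r3: IF@4 ID@5 stall=2 (RAW on I2.r3 (WB@7)) EX@8 MEM@9 WB@10
I4 ld r2 <- r1: IF@5 ID@8 stall=0 (-) EX@9 MEM@10 WB@11

Answer: 5 6 7 10 11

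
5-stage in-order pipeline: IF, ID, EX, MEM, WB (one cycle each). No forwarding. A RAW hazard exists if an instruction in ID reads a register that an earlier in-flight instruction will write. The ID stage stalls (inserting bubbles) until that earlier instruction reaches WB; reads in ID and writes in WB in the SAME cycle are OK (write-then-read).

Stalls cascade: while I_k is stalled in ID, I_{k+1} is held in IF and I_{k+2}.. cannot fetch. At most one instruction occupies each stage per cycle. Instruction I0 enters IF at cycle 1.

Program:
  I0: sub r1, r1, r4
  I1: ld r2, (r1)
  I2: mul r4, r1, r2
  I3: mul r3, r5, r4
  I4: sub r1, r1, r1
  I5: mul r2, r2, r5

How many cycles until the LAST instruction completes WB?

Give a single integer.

I0 sub r1 <- r1,r4: IF@1 ID@2 stall=0 (-) EX@3 MEM@4 WB@5
I1 ld r2 <- r1: IF@2 ID@3 stall=2 (RAW on I0.r1 (WB@5)) EX@6 MEM@7 WB@8
I2 mul r4 <- r1,r2: IF@3 ID@6 stall=2 (RAW on I1.r2 (WB@8)) EX@9 MEM@10 WB@11
I3 mul r3 <- r5,r4: IF@6 ID@9 stall=2 (RAW on I2.r4 (WB@11)) EX@12 MEM@13 WB@14
I4 sub r1 <- r1,r1: IF@9 ID@12 stall=0 (-) EX@13 MEM@14 WB@15
I5 mul r2 <- r2,r5: IF@12 ID@13 stall=0 (-) EX@14 MEM@15 WB@16

Answer: 16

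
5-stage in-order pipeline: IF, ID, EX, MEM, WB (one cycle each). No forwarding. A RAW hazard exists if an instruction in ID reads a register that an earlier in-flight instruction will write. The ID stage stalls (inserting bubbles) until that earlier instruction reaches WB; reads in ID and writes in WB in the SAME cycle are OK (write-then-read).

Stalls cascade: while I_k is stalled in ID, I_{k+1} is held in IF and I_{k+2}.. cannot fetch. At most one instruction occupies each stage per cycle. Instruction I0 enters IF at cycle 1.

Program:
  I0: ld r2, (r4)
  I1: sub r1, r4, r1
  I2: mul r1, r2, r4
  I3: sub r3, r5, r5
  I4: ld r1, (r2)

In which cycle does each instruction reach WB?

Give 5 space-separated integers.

Answer: 5 6 8 9 10

Derivation:
I0 ld r2 <- r4: IF@1 ID@2 stall=0 (-) EX@3 MEM@4 WB@5
I1 sub r1 <- r4,r1: IF@2 ID@3 stall=0 (-) EX@4 MEM@5 WB@6
I2 mul r1 <- r2,r4: IF@3 ID@4 stall=1 (RAW on I0.r2 (WB@5)) EX@6 MEM@7 WB@8
I3 sub r3 <- r5,r5: IF@4 ID@6 stall=0 (-) EX@7 MEM@8 WB@9
I4 ld r1 <- r2: IF@6 ID@7 stall=0 (-) EX@8 MEM@9 WB@10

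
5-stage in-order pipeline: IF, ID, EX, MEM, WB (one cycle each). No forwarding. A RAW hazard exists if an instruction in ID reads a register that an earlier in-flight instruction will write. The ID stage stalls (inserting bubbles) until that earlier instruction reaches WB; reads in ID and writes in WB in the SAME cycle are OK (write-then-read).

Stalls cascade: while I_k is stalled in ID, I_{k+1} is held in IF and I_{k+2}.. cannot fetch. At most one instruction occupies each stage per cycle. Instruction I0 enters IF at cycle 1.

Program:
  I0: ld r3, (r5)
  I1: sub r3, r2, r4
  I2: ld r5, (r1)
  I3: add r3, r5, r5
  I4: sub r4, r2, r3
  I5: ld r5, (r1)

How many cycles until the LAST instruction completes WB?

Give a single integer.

I0 ld r3 <- r5: IF@1 ID@2 stall=0 (-) EX@3 MEM@4 WB@5
I1 sub r3 <- r2,r4: IF@2 ID@3 stall=0 (-) EX@4 MEM@5 WB@6
I2 ld r5 <- r1: IF@3 ID@4 stall=0 (-) EX@5 MEM@6 WB@7
I3 add r3 <- r5,r5: IF@4 ID@5 stall=2 (RAW on I2.r5 (WB@7)) EX@8 MEM@9 WB@10
I4 sub r4 <- r2,r3: IF@5 ID@8 stall=2 (RAW on I3.r3 (WB@10)) EX@11 MEM@12 WB@13
I5 ld r5 <- r1: IF@8 ID@11 stall=0 (-) EX@12 MEM@13 WB@14

Answer: 14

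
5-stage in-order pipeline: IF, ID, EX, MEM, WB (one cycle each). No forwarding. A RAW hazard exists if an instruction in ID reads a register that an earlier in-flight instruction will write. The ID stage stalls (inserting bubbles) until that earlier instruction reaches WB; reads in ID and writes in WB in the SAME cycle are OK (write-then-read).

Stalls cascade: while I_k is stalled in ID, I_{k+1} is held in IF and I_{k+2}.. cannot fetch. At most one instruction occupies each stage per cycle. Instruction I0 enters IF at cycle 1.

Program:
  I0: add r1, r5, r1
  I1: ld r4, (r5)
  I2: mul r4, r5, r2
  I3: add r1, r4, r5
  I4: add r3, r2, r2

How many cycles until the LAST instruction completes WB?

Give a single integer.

Answer: 11

Derivation:
I0 add r1 <- r5,r1: IF@1 ID@2 stall=0 (-) EX@3 MEM@4 WB@5
I1 ld r4 <- r5: IF@2 ID@3 stall=0 (-) EX@4 MEM@5 WB@6
I2 mul r4 <- r5,r2: IF@3 ID@4 stall=0 (-) EX@5 MEM@6 WB@7
I3 add r1 <- r4,r5: IF@4 ID@5 stall=2 (RAW on I2.r4 (WB@7)) EX@8 MEM@9 WB@10
I4 add r3 <- r2,r2: IF@5 ID@8 stall=0 (-) EX@9 MEM@10 WB@11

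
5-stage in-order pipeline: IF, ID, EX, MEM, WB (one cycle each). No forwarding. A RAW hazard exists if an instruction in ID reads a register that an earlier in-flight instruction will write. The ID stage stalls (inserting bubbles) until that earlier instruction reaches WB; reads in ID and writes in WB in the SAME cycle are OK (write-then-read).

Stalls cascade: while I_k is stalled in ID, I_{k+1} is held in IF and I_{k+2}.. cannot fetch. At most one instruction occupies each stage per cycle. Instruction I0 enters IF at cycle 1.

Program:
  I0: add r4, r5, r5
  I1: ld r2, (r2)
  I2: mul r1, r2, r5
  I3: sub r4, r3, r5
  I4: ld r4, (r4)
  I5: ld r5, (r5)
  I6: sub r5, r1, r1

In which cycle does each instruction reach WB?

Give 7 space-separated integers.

Answer: 5 6 9 10 13 14 15

Derivation:
I0 add r4 <- r5,r5: IF@1 ID@2 stall=0 (-) EX@3 MEM@4 WB@5
I1 ld r2 <- r2: IF@2 ID@3 stall=0 (-) EX@4 MEM@5 WB@6
I2 mul r1 <- r2,r5: IF@3 ID@4 stall=2 (RAW on I1.r2 (WB@6)) EX@7 MEM@8 WB@9
I3 sub r4 <- r3,r5: IF@4 ID@7 stall=0 (-) EX@8 MEM@9 WB@10
I4 ld r4 <- r4: IF@7 ID@8 stall=2 (RAW on I3.r4 (WB@10)) EX@11 MEM@12 WB@13
I5 ld r5 <- r5: IF@8 ID@11 stall=0 (-) EX@12 MEM@13 WB@14
I6 sub r5 <- r1,r1: IF@11 ID@12 stall=0 (-) EX@13 MEM@14 WB@15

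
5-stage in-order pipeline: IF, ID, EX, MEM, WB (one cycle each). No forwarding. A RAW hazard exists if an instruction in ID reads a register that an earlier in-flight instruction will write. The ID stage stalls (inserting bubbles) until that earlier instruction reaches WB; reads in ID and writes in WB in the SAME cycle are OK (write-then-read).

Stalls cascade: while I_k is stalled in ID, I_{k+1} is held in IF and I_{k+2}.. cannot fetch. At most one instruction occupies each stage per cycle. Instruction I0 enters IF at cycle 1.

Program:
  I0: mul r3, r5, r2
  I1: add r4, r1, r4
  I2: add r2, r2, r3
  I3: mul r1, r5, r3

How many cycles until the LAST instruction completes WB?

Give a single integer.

I0 mul r3 <- r5,r2: IF@1 ID@2 stall=0 (-) EX@3 MEM@4 WB@5
I1 add r4 <- r1,r4: IF@2 ID@3 stall=0 (-) EX@4 MEM@5 WB@6
I2 add r2 <- r2,r3: IF@3 ID@4 stall=1 (RAW on I0.r3 (WB@5)) EX@6 MEM@7 WB@8
I3 mul r1 <- r5,r3: IF@4 ID@6 stall=0 (-) EX@7 MEM@8 WB@9

Answer: 9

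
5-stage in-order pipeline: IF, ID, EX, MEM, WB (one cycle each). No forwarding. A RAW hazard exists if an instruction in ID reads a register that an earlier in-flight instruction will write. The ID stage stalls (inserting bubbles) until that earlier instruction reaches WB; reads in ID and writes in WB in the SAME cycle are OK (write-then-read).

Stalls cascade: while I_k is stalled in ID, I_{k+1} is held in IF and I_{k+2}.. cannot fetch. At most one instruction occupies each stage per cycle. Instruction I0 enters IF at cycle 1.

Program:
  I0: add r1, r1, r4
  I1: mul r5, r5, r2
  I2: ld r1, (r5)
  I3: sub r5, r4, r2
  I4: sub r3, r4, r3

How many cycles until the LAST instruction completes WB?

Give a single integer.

I0 add r1 <- r1,r4: IF@1 ID@2 stall=0 (-) EX@3 MEM@4 WB@5
I1 mul r5 <- r5,r2: IF@2 ID@3 stall=0 (-) EX@4 MEM@5 WB@6
I2 ld r1 <- r5: IF@3 ID@4 stall=2 (RAW on I1.r5 (WB@6)) EX@7 MEM@8 WB@9
I3 sub r5 <- r4,r2: IF@4 ID@7 stall=0 (-) EX@8 MEM@9 WB@10
I4 sub r3 <- r4,r3: IF@7 ID@8 stall=0 (-) EX@9 MEM@10 WB@11

Answer: 11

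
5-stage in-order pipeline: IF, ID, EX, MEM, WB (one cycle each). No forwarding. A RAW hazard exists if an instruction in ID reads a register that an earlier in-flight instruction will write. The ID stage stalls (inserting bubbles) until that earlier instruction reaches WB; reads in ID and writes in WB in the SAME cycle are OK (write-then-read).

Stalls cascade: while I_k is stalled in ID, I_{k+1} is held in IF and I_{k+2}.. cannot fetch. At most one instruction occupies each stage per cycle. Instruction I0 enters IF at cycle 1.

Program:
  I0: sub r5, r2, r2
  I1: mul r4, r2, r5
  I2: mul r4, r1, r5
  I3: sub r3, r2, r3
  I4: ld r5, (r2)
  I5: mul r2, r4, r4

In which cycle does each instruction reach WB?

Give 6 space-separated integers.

I0 sub r5 <- r2,r2: IF@1 ID@2 stall=0 (-) EX@3 MEM@4 WB@5
I1 mul r4 <- r2,r5: IF@2 ID@3 stall=2 (RAW on I0.r5 (WB@5)) EX@6 MEM@7 WB@8
I2 mul r4 <- r1,r5: IF@3 ID@6 stall=0 (-) EX@7 MEM@8 WB@9
I3 sub r3 <- r2,r3: IF@6 ID@7 stall=0 (-) EX@8 MEM@9 WB@10
I4 ld r5 <- r2: IF@7 ID@8 stall=0 (-) EX@9 MEM@10 WB@11
I5 mul r2 <- r4,r4: IF@8 ID@9 stall=0 (-) EX@10 MEM@11 WB@12

Answer: 5 8 9 10 11 12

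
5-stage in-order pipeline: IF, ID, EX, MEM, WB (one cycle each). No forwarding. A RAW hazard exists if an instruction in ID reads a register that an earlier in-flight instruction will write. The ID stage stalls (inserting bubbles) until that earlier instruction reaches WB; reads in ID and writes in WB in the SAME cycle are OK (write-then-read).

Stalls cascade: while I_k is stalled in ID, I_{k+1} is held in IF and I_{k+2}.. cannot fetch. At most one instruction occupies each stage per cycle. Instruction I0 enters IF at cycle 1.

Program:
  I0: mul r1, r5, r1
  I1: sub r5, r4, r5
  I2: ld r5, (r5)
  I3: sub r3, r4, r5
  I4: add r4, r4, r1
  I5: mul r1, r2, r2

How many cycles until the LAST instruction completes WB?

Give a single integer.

I0 mul r1 <- r5,r1: IF@1 ID@2 stall=0 (-) EX@3 MEM@4 WB@5
I1 sub r5 <- r4,r5: IF@2 ID@3 stall=0 (-) EX@4 MEM@5 WB@6
I2 ld r5 <- r5: IF@3 ID@4 stall=2 (RAW on I1.r5 (WB@6)) EX@7 MEM@8 WB@9
I3 sub r3 <- r4,r5: IF@4 ID@7 stall=2 (RAW on I2.r5 (WB@9)) EX@10 MEM@11 WB@12
I4 add r4 <- r4,r1: IF@7 ID@10 stall=0 (-) EX@11 MEM@12 WB@13
I5 mul r1 <- r2,r2: IF@10 ID@11 stall=0 (-) EX@12 MEM@13 WB@14

Answer: 14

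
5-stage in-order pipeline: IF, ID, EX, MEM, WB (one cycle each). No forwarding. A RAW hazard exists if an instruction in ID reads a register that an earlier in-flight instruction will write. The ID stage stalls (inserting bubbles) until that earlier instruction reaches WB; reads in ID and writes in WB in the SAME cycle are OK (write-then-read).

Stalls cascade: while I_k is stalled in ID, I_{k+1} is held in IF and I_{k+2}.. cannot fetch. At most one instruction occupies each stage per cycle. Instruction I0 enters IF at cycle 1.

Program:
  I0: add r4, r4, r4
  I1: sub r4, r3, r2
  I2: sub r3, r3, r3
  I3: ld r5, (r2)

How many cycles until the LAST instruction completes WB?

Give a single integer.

Answer: 8

Derivation:
I0 add r4 <- r4,r4: IF@1 ID@2 stall=0 (-) EX@3 MEM@4 WB@5
I1 sub r4 <- r3,r2: IF@2 ID@3 stall=0 (-) EX@4 MEM@5 WB@6
I2 sub r3 <- r3,r3: IF@3 ID@4 stall=0 (-) EX@5 MEM@6 WB@7
I3 ld r5 <- r2: IF@4 ID@5 stall=0 (-) EX@6 MEM@7 WB@8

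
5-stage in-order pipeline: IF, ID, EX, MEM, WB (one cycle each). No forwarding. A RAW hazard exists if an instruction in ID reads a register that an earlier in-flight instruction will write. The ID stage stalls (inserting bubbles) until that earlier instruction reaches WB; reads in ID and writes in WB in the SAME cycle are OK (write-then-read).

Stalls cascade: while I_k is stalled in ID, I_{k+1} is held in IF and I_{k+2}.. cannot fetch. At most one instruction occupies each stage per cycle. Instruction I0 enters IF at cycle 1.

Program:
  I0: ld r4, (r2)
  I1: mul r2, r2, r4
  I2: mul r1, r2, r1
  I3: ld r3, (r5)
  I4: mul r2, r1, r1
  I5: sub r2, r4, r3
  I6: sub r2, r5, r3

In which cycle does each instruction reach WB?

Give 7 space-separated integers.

I0 ld r4 <- r2: IF@1 ID@2 stall=0 (-) EX@3 MEM@4 WB@5
I1 mul r2 <- r2,r4: IF@2 ID@3 stall=2 (RAW on I0.r4 (WB@5)) EX@6 MEM@7 WB@8
I2 mul r1 <- r2,r1: IF@3 ID@6 stall=2 (RAW on I1.r2 (WB@8)) EX@9 MEM@10 WB@11
I3 ld r3 <- r5: IF@6 ID@9 stall=0 (-) EX@10 MEM@11 WB@12
I4 mul r2 <- r1,r1: IF@9 ID@10 stall=1 (RAW on I2.r1 (WB@11)) EX@12 MEM@13 WB@14
I5 sub r2 <- r4,r3: IF@10 ID@12 stall=0 (-) EX@13 MEM@14 WB@15
I6 sub r2 <- r5,r3: IF@12 ID@13 stall=0 (-) EX@14 MEM@15 WB@16

Answer: 5 8 11 12 14 15 16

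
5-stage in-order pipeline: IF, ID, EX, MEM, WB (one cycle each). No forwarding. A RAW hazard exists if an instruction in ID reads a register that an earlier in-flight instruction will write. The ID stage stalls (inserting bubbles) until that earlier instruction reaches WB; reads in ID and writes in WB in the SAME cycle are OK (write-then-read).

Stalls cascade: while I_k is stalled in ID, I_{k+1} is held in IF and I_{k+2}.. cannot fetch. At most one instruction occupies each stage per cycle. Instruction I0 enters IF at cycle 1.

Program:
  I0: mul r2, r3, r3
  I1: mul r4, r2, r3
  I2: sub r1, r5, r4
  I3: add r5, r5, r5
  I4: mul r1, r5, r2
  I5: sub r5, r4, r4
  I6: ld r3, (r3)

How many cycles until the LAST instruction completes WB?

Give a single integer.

Answer: 17

Derivation:
I0 mul r2 <- r3,r3: IF@1 ID@2 stall=0 (-) EX@3 MEM@4 WB@5
I1 mul r4 <- r2,r3: IF@2 ID@3 stall=2 (RAW on I0.r2 (WB@5)) EX@6 MEM@7 WB@8
I2 sub r1 <- r5,r4: IF@3 ID@6 stall=2 (RAW on I1.r4 (WB@8)) EX@9 MEM@10 WB@11
I3 add r5 <- r5,r5: IF@6 ID@9 stall=0 (-) EX@10 MEM@11 WB@12
I4 mul r1 <- r5,r2: IF@9 ID@10 stall=2 (RAW on I3.r5 (WB@12)) EX@13 MEM@14 WB@15
I5 sub r5 <- r4,r4: IF@10 ID@13 stall=0 (-) EX@14 MEM@15 WB@16
I6 ld r3 <- r3: IF@13 ID@14 stall=0 (-) EX@15 MEM@16 WB@17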